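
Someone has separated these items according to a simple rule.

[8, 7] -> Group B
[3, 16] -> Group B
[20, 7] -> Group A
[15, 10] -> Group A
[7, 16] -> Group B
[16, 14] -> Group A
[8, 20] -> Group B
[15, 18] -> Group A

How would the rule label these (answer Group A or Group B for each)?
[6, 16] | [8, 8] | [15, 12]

Group B, Group B, Group A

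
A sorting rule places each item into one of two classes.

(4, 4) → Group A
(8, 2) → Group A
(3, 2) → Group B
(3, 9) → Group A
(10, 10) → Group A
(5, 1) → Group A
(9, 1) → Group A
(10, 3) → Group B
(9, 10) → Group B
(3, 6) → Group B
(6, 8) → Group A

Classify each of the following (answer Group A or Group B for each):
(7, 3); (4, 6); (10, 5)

Comparing the two groups points to one rule — sum is even.
(7, 3): 7+3 = 10, qualifies → Group A.
(4, 6): 4+6 = 10, qualifies → Group A.
(10, 5): 10+5 = 15, fails this test → Group B.

Group A, Group A, Group B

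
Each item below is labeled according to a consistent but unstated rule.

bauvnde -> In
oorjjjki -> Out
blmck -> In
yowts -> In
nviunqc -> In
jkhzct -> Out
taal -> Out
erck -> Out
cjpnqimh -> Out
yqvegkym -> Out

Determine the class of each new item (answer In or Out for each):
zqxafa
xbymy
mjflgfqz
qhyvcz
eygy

Out, In, Out, Out, Out

The simplest hypothesis consistent with all the labels is: odd length.
zqxafa — length 6, hence Out.
xbymy — length 5, hence In.
mjflgfqz — length 8, hence Out.
qhyvcz — length 6, hence Out.
eygy — length 4, hence Out.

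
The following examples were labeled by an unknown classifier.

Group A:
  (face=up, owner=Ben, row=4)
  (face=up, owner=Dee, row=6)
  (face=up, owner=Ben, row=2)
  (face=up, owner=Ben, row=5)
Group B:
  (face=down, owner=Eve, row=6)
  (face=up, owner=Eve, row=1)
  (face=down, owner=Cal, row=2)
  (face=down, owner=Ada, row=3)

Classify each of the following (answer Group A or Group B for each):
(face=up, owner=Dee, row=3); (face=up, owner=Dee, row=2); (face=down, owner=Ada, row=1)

The distinguishing property — face is up AND row ≥ 2 — holds for all the 'Group A' cases and none of the 'Group B' cases.

Group A, Group A, Group B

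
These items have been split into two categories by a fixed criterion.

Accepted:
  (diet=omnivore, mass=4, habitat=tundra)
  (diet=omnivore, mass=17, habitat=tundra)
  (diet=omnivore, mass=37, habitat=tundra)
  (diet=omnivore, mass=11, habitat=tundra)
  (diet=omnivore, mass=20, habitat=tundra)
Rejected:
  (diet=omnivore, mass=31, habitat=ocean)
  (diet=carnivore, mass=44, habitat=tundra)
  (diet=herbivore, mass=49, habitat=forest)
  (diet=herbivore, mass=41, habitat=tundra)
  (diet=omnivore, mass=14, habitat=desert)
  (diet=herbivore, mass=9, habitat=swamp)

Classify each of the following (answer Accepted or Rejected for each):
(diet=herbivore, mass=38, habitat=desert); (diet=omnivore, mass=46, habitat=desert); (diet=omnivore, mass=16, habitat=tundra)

Rejected, Rejected, Accepted

The pattern is that an item is 'Accepted' exactly when: diet is omnivore AND habitat is tundra.
(diet=herbivore, mass=38, habitat=desert) — diet is herbivore, habitat is desert, hence Rejected.
(diet=omnivore, mass=46, habitat=desert) — diet is omnivore, habitat is desert, hence Rejected.
(diet=omnivore, mass=16, habitat=tundra) — diet is omnivore, habitat is tundra, hence Accepted.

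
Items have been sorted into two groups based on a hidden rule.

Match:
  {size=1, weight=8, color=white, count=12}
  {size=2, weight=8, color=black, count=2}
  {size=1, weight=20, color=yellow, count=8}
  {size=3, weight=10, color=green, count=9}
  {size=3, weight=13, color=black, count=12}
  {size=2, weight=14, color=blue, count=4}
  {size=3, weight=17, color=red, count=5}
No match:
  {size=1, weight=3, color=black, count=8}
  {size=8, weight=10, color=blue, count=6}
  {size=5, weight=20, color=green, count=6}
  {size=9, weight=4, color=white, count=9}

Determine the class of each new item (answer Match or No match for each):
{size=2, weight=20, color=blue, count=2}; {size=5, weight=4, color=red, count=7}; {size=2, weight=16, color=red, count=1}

Match, No match, Match

The rule appears to be: size ≤ 3 AND weight ≥ 4.
{size=2, weight=20, color=blue, count=2}: size = 2, weight = 20 — passes, so Match. {size=5, weight=4, color=red, count=7}: size = 5, weight = 4 — fails the rule, so No match. {size=2, weight=16, color=red, count=1}: size = 2, weight = 16 — passes, so Match.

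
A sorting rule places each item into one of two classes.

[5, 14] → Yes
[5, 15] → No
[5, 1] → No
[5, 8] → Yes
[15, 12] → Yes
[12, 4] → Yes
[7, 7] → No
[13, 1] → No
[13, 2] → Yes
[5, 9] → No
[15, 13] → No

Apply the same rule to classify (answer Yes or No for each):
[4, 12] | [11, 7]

'Yes' ⟺ second is even.
[4, 12]: Yes (second 12). [11, 7]: No (second 7).

Yes, No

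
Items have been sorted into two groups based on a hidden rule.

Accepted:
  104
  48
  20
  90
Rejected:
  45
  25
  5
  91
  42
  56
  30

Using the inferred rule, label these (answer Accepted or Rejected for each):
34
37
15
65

Accepted, Rejected, Rejected, Rejected

The rule appears to be: ≡ 6 (mod 7).
34: 34 mod 7 = 6 — qualifies, so Accepted.
37: 37 mod 7 = 2 — does not satisfy this, so Rejected.
15: 15 mod 7 = 1 — does not satisfy this, so Rejected.
65: 65 mod 7 = 2 — does not satisfy this, so Rejected.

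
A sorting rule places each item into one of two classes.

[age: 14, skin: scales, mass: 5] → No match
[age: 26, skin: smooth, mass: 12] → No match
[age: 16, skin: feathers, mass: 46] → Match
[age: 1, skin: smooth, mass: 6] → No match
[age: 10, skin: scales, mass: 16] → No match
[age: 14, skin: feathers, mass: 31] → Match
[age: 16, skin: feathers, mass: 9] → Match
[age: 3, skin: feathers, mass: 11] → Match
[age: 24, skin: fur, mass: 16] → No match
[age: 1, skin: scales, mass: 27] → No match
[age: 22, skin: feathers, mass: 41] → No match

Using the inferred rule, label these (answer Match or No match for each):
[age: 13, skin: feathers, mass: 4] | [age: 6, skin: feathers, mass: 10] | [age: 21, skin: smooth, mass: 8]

The classifier is using: skin is feathers AND age ≤ 16.
[age: 13, skin: feathers, mass: 4] → skin is feathers, age = 13 → Match. [age: 6, skin: feathers, mass: 10] → skin is feathers, age = 6 → Match. [age: 21, skin: smooth, mass: 8] → skin is smooth, age = 21 → No match.

Match, Match, No match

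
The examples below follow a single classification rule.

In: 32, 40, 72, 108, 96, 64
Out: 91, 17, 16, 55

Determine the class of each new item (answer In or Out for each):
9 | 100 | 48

'In' ⟺ even AND at least 17.
9 → 9 is odd, 9 < 17 → Out.
100 → 100 is even, 100 ≥ 17 → In.
48 → 48 is even, 48 ≥ 17 → In.

Out, In, In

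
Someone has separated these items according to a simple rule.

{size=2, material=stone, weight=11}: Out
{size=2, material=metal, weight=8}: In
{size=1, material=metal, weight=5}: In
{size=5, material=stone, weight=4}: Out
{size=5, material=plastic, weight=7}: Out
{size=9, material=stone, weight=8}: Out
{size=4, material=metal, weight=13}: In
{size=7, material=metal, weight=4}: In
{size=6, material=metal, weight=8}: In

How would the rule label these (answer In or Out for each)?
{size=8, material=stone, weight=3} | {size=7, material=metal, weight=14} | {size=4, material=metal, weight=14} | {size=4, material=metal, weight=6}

Out, In, In, In

The common property of the 'In' items is: material is metal. No 'Out' item has it.
{size=8, material=stone, weight=3}: Out (material is stone). {size=7, material=metal, weight=14}: In (material is metal). {size=4, material=metal, weight=14}: In (material is metal). {size=4, material=metal, weight=6}: In (material is metal).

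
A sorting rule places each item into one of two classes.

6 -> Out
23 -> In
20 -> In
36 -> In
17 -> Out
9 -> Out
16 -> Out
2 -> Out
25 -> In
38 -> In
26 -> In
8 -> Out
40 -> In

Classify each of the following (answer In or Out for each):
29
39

In, In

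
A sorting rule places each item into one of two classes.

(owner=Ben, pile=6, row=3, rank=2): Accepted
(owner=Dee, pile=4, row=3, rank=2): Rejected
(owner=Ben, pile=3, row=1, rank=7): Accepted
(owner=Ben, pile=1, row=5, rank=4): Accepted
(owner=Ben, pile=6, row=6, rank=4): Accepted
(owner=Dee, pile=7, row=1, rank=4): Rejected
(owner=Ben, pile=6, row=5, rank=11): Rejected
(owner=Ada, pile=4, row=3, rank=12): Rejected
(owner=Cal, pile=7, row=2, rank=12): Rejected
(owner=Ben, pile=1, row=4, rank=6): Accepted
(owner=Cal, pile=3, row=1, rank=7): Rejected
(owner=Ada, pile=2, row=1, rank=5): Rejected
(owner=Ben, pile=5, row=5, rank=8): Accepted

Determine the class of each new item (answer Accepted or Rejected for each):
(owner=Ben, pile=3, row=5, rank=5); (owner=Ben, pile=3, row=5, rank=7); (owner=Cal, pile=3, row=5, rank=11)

The common property of the 'Accepted' items is: owner is Ben AND rank ≤ 8. No 'Rejected' item has it.
Accepted: (owner=Ben, pile=3, row=5, rank=5), since owner is Ben, rank = 5. Accepted: (owner=Ben, pile=3, row=5, rank=7), since owner is Ben, rank = 7. Rejected: (owner=Cal, pile=3, row=5, rank=11), since owner is Cal, rank = 11.

Accepted, Accepted, Rejected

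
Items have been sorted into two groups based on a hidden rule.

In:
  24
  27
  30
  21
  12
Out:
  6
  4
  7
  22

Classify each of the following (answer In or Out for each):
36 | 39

The common property of the 'In' items is: multiple of 3 AND at least 7. No 'Out' item has it.

In, In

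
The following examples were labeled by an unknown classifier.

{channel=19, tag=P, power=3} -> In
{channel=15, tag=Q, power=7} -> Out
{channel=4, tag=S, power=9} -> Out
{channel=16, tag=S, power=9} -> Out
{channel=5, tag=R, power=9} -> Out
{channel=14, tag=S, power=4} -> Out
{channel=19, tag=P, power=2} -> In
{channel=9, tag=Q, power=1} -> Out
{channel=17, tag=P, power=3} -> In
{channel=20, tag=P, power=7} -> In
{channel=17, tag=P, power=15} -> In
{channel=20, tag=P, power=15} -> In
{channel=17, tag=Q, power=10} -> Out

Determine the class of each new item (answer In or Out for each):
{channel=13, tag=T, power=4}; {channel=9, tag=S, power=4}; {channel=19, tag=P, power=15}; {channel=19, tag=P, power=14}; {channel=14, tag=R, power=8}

Out, Out, In, In, Out

Checking candidate rules against both groups, what survives is: tag is P.
{channel=13, tag=T, power=4}: tag is T — does not fit, so Out.
{channel=9, tag=S, power=4}: tag is S — does not fit, so Out.
{channel=19, tag=P, power=15}: tag is P — has this property, so In.
{channel=19, tag=P, power=14}: tag is P — has this property, so In.
{channel=14, tag=R, power=8}: tag is R — does not fit, so Out.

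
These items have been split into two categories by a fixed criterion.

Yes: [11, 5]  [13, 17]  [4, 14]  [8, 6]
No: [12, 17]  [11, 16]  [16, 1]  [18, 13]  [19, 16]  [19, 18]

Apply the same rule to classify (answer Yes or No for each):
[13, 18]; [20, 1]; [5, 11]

Rule: sum is even. This holds for each 'Yes' example and fails for each 'No' one.
[13, 18]: 13+18 = 31 — doesn't qualify, so No.
[20, 1]: 20+1 = 21 — doesn't qualify, so No.
[5, 11]: 5+11 = 16 — matches, so Yes.

No, No, Yes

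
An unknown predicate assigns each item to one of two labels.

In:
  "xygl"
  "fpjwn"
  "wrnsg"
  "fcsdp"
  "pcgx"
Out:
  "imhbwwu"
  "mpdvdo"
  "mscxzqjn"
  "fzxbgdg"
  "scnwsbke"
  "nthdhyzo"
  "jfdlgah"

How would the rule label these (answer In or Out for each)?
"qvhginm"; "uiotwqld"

Out, Out

A rule that fits every label: length ≤ 5 — true of each 'In' example, false of each 'Out' one.
"qvhginm": length 7 — fails this test, so Out.
"uiotwqld": length 8 — fails this test, so Out.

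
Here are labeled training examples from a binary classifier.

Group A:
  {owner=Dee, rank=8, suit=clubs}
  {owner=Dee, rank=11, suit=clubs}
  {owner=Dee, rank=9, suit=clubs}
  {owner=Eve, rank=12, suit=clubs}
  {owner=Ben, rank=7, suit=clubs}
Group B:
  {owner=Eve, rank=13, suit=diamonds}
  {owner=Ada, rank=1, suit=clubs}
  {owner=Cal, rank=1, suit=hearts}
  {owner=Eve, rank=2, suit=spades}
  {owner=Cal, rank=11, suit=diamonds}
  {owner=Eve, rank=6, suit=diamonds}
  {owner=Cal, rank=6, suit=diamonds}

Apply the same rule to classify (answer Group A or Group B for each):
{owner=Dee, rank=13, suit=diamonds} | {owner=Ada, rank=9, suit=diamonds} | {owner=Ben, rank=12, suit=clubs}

Group B, Group B, Group A

'Group A' ⟺ suit is clubs AND rank ≥ 2.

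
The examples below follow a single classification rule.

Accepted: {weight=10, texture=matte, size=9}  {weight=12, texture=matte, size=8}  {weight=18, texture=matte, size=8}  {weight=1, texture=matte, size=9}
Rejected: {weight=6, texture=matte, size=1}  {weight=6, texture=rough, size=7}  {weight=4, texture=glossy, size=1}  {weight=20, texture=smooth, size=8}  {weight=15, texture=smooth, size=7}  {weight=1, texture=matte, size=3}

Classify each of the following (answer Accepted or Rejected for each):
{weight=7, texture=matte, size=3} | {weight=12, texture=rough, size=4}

The rule appears to be: texture is matte AND size ≥ 7.
{weight=7, texture=matte, size=3}: texture is matte, size = 3, doesn't match → Rejected.
{weight=12, texture=rough, size=4}: texture is rough, size = 4, doesn't match → Rejected.

Rejected, Rejected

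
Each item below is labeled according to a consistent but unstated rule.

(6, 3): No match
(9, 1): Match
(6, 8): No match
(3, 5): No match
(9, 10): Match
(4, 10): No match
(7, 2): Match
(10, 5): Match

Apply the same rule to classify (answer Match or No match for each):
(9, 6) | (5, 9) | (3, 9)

Match, No match, No match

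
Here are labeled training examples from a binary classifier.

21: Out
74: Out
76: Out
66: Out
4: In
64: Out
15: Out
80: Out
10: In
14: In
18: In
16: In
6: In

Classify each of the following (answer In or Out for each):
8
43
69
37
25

The pattern is that an item is 'In' exactly when: even AND at most 18.
8 — 8 is even, 8 ≤ 18, hence In.
43 — 43 is odd, 43 > 18, hence Out.
69 — 69 is odd, 69 > 18, hence Out.
37 — 37 is odd, 37 > 18, hence Out.
25 — 25 is odd, 25 > 18, hence Out.

In, Out, Out, Out, Out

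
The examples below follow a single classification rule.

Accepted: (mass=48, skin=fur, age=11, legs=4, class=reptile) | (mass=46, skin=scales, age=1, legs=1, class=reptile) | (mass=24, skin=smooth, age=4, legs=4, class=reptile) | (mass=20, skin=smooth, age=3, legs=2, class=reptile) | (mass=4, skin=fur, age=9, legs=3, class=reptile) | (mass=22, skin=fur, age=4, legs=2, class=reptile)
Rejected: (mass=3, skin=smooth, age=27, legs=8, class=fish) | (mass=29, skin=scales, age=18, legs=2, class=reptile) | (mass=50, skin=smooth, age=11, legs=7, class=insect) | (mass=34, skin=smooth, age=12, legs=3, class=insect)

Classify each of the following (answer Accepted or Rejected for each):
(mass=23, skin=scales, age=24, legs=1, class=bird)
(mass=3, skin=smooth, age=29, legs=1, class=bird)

Rejected, Rejected

The distinguishing property — class is reptile AND age ≤ 11 — holds for all the 'Accepted' cases and none of the 'Rejected' cases.
(mass=23, skin=scales, age=24, legs=1, class=bird) — class is bird, age = 24, hence Rejected. (mass=3, skin=smooth, age=29, legs=1, class=bird) — class is bird, age = 29, hence Rejected.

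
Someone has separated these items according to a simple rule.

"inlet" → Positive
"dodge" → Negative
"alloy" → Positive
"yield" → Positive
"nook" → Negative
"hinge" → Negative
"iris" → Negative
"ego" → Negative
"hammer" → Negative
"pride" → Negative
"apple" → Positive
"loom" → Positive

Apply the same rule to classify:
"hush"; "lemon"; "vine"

Negative, Positive, Negative

The common property of the 'Positive' items is: contains 'l'. No 'Negative' item has it.
"hush": no 'l' — doesn't match, so Negative.
"lemon": has 'l' — meets the rule, so Positive.
"vine": no 'l' — doesn't match, so Negative.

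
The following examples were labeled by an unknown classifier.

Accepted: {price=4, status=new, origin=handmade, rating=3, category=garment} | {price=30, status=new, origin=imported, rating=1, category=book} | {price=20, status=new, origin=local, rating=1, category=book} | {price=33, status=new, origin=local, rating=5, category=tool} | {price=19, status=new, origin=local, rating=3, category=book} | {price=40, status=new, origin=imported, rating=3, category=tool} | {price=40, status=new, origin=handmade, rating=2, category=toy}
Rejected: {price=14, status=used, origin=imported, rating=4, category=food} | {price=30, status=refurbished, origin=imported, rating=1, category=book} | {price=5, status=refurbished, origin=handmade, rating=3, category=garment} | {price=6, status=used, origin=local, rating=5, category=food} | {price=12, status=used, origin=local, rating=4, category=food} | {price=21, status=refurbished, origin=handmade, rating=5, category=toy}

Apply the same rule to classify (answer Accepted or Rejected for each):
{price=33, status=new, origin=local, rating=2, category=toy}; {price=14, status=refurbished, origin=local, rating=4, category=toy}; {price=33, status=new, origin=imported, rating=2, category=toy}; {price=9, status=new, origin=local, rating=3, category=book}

The classifier is using: status is new.

Accepted, Rejected, Accepted, Accepted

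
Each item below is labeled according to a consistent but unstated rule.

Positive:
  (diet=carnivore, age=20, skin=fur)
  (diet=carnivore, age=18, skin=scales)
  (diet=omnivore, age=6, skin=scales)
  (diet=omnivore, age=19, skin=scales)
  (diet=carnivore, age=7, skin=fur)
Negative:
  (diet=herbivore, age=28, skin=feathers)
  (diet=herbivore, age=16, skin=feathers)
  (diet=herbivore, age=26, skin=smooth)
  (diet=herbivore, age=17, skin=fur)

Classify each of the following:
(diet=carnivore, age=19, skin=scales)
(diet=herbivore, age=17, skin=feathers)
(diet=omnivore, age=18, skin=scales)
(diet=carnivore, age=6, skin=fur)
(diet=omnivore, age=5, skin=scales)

Positive, Negative, Positive, Positive, Positive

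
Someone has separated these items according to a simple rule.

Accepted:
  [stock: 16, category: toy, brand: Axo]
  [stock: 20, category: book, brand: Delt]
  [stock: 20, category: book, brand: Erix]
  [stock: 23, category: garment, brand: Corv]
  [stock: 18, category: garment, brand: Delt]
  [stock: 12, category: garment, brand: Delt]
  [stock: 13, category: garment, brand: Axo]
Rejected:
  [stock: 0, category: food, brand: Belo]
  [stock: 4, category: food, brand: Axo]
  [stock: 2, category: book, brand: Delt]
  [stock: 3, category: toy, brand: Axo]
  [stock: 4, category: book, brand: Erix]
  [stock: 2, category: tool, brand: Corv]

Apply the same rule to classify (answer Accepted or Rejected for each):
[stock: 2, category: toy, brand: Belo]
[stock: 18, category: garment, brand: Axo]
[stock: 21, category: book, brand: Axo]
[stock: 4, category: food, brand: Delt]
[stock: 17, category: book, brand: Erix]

Every 'Accepted' example satisfies: stock ≥ 12. None of the 'Rejected' examples do.
Rejected: [stock: 2, category: toy, brand: Belo], since stock = 2.
Accepted: [stock: 18, category: garment, brand: Axo], since stock = 18.
Accepted: [stock: 21, category: book, brand: Axo], since stock = 21.
Rejected: [stock: 4, category: food, brand: Delt], since stock = 4.
Accepted: [stock: 17, category: book, brand: Erix], since stock = 17.

Rejected, Accepted, Accepted, Rejected, Accepted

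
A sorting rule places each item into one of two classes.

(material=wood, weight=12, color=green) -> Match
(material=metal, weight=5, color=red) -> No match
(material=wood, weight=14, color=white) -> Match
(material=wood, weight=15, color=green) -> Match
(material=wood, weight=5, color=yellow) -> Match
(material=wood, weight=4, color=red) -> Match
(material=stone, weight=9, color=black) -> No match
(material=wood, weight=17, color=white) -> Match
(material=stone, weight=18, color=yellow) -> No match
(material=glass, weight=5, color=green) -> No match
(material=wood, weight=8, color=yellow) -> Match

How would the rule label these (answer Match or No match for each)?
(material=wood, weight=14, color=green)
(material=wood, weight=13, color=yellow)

Rule: material is wood. This holds for each 'Match' example and fails for each 'No match' one.

Match, Match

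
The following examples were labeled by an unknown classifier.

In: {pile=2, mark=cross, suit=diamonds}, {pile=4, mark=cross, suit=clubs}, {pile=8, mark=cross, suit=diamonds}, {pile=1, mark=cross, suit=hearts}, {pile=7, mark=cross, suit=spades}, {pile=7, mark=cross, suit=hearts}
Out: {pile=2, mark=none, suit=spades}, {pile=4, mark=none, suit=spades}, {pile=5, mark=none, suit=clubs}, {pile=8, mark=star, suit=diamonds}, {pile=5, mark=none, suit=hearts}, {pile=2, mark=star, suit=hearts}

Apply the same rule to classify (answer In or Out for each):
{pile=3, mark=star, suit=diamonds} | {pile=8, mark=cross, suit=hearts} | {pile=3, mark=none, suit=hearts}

Every 'In' example satisfies: mark is cross. None of the 'Out' examples do.
Out: {pile=3, mark=star, suit=diamonds}, since mark is star.
In: {pile=8, mark=cross, suit=hearts}, since mark is cross.
Out: {pile=3, mark=none, suit=hearts}, since mark is none.

Out, In, Out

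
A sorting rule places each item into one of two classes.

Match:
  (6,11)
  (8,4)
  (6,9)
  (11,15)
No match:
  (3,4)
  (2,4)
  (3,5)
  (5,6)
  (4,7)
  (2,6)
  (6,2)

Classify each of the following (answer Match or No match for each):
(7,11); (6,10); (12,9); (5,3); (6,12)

'Match' ⟺ sum ≥ 12.
(7,11): 7+11 = 18 — matches, so Match.
(6,10): 6+10 = 16 — matches, so Match.
(12,9): 12+9 = 21 — matches, so Match.
(5,3): 5+3 = 8 — fails this test, so No match.
(6,12): 6+12 = 18 — matches, so Match.

Match, Match, Match, No match, Match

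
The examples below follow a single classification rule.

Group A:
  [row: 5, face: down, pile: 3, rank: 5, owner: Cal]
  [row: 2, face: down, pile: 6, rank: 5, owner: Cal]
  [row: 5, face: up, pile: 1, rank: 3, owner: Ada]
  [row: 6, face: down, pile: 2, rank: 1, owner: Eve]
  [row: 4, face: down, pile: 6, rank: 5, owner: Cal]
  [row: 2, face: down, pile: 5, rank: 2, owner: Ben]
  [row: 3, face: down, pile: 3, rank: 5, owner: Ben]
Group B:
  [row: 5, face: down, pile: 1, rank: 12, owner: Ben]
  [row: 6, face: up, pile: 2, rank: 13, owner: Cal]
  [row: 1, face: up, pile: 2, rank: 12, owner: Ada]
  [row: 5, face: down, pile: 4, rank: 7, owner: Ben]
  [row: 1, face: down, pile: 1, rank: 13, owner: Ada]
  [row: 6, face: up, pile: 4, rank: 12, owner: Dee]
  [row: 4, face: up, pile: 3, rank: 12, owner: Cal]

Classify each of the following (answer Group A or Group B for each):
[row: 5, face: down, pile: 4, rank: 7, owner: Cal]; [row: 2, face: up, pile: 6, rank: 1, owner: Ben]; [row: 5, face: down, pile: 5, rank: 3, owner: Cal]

The distinguishing property — rank ≤ 5 — holds for all the 'Group A' cases and none of the 'Group B' cases.
[row: 5, face: down, pile: 4, rank: 7, owner: Cal]: Group B (rank = 7). [row: 2, face: up, pile: 6, rank: 1, owner: Ben]: Group A (rank = 1). [row: 5, face: down, pile: 5, rank: 3, owner: Cal]: Group A (rank = 3).

Group B, Group A, Group A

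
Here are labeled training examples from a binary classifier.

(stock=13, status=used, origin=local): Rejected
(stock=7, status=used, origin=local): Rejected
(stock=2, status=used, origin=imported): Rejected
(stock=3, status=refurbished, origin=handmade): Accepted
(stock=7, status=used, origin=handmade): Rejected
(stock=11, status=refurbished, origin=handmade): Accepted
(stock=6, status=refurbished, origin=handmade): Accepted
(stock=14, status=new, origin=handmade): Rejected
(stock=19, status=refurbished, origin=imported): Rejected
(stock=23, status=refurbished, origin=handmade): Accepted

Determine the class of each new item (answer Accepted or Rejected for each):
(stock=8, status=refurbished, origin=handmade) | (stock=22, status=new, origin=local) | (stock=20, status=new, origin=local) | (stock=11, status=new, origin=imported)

Accepted, Rejected, Rejected, Rejected

The common property of the 'Accepted' items is: origin is handmade AND status is refurbished. No 'Rejected' item has it.
(stock=8, status=refurbished, origin=handmade): origin is handmade, status is refurbished, checks out → Accepted. (stock=22, status=new, origin=local): origin is local, status is new, does not fit → Rejected. (stock=20, status=new, origin=local): origin is local, status is new, does not fit → Rejected. (stock=11, status=new, origin=imported): origin is imported, status is new, does not fit → Rejected.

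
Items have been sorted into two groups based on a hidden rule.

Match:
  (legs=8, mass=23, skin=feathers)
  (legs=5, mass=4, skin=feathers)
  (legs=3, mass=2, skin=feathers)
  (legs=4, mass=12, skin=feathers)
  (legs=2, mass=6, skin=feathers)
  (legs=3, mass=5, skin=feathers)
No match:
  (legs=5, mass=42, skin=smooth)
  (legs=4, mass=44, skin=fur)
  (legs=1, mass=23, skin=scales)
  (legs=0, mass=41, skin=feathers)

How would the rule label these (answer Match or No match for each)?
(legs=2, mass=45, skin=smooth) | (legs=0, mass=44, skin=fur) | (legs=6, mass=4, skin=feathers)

Every 'Match' example satisfies: skin is feathers AND legs ≥ 1. None of the 'No match' examples do.
(legs=2, mass=45, skin=smooth) — skin is smooth, legs = 2, hence No match. (legs=0, mass=44, skin=fur) — skin is fur, legs = 0, hence No match. (legs=6, mass=4, skin=feathers) — skin is feathers, legs = 6, hence Match.

No match, No match, Match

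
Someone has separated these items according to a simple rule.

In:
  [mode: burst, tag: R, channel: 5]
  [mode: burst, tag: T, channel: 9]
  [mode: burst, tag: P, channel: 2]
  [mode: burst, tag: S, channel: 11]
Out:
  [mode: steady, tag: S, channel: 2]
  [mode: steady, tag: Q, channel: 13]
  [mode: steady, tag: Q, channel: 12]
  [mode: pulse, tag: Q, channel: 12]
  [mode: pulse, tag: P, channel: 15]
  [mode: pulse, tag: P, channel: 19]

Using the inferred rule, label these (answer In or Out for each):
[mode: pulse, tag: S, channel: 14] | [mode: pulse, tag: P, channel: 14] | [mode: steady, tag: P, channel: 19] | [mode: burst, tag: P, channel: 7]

Out, Out, Out, In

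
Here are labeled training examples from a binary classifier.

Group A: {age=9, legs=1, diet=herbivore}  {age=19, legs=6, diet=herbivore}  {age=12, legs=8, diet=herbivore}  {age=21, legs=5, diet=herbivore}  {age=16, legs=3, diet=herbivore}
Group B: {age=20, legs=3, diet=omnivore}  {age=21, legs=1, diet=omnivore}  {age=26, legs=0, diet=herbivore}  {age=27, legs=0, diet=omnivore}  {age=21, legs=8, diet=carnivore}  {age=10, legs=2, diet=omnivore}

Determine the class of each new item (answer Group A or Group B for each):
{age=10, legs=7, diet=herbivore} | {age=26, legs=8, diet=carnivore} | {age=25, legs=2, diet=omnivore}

Group A, Group B, Group B

The pattern is that an item is 'Group A' exactly when: diet is herbivore AND age ≤ 21.
{age=10, legs=7, diet=herbivore}: Group A (diet is herbivore, age = 10).
{age=26, legs=8, diet=carnivore}: Group B (diet is carnivore, age = 26).
{age=25, legs=2, diet=omnivore}: Group B (diet is omnivore, age = 25).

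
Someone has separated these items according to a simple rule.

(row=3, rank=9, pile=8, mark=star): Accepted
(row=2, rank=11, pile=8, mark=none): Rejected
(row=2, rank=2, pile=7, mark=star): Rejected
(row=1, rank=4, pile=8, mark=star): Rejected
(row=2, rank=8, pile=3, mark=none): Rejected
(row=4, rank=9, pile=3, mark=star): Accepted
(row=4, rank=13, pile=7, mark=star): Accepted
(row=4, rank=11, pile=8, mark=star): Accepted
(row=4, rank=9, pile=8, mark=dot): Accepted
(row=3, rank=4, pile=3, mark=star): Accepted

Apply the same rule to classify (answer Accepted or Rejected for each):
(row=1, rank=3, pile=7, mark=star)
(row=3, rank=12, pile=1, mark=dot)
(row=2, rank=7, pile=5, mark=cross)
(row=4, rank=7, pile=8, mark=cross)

One predicate separates the groups cleanly: row ≥ 3.
(row=1, rank=3, pile=7, mark=star): row = 1, fails the rule → Rejected.
(row=3, rank=12, pile=1, mark=dot): row = 3, fits → Accepted.
(row=2, rank=7, pile=5, mark=cross): row = 2, fails the rule → Rejected.
(row=4, rank=7, pile=8, mark=cross): row = 4, fits → Accepted.

Rejected, Accepted, Rejected, Accepted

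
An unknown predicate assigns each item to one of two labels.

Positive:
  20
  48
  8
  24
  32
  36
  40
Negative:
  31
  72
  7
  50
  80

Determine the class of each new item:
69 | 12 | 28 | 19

Negative, Positive, Positive, Negative

All 'Positive' examples share one property — even AND at most 48 — and every 'Negative' example lacks it.
69: 69 is odd, 69 > 48 — does not fit, so Negative.
12: 12 is even, 12 ≤ 48 — matches, so Positive.
28: 28 is even, 28 ≤ 48 — matches, so Positive.
19: 19 is odd, 19 ≤ 48 — does not fit, so Negative.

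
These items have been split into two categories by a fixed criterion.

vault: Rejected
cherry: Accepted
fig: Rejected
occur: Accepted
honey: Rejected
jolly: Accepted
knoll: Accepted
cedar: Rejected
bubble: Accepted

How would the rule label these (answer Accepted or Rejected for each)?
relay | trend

The classifier is using: has a double letter.
relay: no doubled letter, fails the rule → Rejected. trend: no doubled letter, fails the rule → Rejected.

Rejected, Rejected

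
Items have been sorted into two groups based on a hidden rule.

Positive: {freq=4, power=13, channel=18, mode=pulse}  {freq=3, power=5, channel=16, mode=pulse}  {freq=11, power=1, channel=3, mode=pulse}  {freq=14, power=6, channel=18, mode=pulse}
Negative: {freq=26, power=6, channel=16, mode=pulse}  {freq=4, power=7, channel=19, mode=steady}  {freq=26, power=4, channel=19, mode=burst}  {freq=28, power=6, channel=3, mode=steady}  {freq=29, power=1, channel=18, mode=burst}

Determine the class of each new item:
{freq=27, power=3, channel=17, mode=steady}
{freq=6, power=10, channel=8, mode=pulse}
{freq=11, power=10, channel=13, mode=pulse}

A rule that fits every label: mode is pulse AND freq ≤ 14 — true of each 'Positive' example, false of each 'Negative' one.
{freq=27, power=3, channel=17, mode=steady} — mode is steady, freq = 27, hence Negative.
{freq=6, power=10, channel=8, mode=pulse} — mode is pulse, freq = 6, hence Positive.
{freq=11, power=10, channel=13, mode=pulse} — mode is pulse, freq = 11, hence Positive.

Negative, Positive, Positive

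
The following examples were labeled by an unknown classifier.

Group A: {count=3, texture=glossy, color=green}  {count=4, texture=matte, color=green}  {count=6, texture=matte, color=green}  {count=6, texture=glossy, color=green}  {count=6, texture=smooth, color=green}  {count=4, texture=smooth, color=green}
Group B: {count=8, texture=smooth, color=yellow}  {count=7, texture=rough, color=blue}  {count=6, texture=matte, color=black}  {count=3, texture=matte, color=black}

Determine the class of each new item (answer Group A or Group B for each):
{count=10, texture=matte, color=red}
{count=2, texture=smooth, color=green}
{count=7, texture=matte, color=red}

The simplest hypothesis consistent with all the labels is: color is green.
{count=10, texture=matte, color=red} → color is red → Group B.
{count=2, texture=smooth, color=green} → color is green → Group A.
{count=7, texture=matte, color=red} → color is red → Group B.

Group B, Group A, Group B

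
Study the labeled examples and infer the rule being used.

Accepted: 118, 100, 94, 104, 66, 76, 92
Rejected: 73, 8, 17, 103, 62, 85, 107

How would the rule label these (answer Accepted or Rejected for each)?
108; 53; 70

Accepted, Rejected, Accepted

The common property of the 'Accepted' items is: even AND at least 66. No 'Rejected' item has it.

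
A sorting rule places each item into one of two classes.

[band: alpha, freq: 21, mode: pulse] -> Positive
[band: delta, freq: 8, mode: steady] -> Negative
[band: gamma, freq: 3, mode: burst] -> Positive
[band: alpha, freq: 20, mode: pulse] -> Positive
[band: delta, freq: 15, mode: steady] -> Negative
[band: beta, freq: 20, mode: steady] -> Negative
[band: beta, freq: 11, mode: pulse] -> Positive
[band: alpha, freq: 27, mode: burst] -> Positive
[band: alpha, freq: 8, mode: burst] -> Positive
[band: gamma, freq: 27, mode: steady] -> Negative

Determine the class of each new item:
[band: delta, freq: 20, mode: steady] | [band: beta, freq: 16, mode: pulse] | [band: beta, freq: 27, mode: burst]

Every 'Positive' example satisfies: mode is not steady. None of the 'Negative' examples do.
[band: delta, freq: 20, mode: steady]: mode is steady, fails the rule → Negative.
[band: beta, freq: 16, mode: pulse]: mode is pulse, matches → Positive.
[band: beta, freq: 27, mode: burst]: mode is burst, matches → Positive.

Negative, Positive, Positive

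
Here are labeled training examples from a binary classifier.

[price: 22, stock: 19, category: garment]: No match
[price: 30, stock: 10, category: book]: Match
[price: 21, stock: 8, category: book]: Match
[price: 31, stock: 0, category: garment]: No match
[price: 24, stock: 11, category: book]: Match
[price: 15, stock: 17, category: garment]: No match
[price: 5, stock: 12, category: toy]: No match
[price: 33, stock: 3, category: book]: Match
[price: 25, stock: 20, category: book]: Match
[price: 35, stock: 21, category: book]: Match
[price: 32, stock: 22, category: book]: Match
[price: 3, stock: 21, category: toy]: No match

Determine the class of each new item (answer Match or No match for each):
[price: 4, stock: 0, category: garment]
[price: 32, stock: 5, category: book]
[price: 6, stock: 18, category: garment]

Checking candidate rules against both groups, what survives is: category is book.

No match, Match, No match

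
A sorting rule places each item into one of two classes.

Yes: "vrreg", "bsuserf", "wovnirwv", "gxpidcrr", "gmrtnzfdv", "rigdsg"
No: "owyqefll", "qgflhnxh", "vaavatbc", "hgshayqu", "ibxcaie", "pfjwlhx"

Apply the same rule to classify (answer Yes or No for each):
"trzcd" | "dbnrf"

Yes, Yes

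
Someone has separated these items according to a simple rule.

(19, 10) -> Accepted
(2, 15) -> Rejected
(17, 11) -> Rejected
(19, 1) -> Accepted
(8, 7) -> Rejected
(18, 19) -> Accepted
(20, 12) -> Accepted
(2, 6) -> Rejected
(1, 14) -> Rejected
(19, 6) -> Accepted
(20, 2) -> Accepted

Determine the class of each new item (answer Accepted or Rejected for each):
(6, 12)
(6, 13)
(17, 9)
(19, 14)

All 'Accepted' examples share one property — first ≥ 18 — and every 'Rejected' example lacks it.
(6, 12): first 6, does not fit → Rejected.
(6, 13): first 6, does not fit → Rejected.
(17, 9): first 17, does not fit → Rejected.
(19, 14): first 19, satisfies this → Accepted.

Rejected, Rejected, Rejected, Accepted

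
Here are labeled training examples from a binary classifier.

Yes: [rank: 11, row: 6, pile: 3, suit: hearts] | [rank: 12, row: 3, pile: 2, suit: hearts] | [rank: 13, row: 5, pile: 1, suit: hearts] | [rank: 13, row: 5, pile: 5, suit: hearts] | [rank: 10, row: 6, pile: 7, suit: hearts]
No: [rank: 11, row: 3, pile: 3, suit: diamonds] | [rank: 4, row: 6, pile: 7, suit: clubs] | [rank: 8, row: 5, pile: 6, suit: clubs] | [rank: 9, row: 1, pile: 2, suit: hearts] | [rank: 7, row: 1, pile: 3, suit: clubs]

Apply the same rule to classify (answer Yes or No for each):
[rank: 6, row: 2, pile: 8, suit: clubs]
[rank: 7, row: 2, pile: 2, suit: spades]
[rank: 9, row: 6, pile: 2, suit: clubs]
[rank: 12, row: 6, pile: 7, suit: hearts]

No, No, No, Yes

The pattern is that an item is 'Yes' exactly when: suit is hearts AND row ≥ 3.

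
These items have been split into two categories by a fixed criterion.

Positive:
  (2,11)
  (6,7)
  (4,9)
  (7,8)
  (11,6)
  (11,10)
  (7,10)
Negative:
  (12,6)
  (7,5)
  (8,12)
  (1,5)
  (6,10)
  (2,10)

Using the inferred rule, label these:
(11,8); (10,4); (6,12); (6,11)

Positive, Negative, Negative, Positive

One predicate separates the groups cleanly: sum is odd.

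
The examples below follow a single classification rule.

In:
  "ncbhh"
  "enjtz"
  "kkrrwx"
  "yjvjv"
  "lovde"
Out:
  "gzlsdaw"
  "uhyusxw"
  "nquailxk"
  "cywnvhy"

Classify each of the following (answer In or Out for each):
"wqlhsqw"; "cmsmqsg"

'In' ⟺ length ≤ 6.
"wqlhsqw": Out (length 7). "cmsmqsg": Out (length 7).

Out, Out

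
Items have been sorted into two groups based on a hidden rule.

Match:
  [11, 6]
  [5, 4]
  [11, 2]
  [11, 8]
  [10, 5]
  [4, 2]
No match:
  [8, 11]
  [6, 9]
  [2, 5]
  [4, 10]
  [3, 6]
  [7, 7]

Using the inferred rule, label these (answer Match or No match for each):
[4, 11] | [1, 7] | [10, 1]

No match, No match, Match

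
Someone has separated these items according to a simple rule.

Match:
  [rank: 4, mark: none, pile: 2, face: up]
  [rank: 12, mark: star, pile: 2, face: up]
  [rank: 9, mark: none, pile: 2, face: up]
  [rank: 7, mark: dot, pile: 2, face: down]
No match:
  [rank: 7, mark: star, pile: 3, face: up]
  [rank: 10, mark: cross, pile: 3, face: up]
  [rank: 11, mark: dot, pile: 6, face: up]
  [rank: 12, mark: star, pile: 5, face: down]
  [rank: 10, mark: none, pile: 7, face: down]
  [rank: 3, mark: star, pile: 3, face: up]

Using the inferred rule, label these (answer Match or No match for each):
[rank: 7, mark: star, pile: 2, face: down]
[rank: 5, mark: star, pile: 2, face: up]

Match, Match

The classifier is using: pile = 2.
[rank: 7, mark: star, pile: 2, face: down] → pile = 2 → Match.
[rank: 5, mark: star, pile: 2, face: up] → pile = 2 → Match.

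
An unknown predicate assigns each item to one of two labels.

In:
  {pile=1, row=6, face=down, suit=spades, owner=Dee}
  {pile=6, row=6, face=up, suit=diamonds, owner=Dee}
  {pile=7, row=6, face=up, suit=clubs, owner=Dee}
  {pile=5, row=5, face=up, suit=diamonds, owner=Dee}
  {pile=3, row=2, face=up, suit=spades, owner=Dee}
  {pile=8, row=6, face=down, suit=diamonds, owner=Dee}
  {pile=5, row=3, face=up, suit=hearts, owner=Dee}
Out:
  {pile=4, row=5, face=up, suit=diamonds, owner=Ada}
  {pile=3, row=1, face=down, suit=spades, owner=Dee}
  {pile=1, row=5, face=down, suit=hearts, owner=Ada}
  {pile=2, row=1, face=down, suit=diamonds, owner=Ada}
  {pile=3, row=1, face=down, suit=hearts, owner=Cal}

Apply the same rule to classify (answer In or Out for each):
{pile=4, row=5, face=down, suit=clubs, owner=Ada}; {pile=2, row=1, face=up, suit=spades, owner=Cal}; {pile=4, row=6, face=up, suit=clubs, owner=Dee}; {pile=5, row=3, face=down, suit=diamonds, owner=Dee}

All 'In' examples share one property — owner is Dee AND row ≥ 2 — and every 'Out' example lacks it.
{pile=4, row=5, face=down, suit=clubs, owner=Ada}: Out (owner is Ada, row = 5). {pile=2, row=1, face=up, suit=spades, owner=Cal}: Out (owner is Cal, row = 1). {pile=4, row=6, face=up, suit=clubs, owner=Dee}: In (owner is Dee, row = 6). {pile=5, row=3, face=down, suit=diamonds, owner=Dee}: In (owner is Dee, row = 3).

Out, Out, In, In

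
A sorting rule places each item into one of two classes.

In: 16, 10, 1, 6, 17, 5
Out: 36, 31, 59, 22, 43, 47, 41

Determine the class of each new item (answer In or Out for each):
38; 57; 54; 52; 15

Out, Out, Out, Out, In

The classifier is using: at most 17.
38: 38 > 17, does not pass → Out. 57: 57 > 17, does not pass → Out. 54: 54 > 17, does not pass → Out. 52: 52 > 17, does not pass → Out. 15: 15 ≤ 17, passes → In.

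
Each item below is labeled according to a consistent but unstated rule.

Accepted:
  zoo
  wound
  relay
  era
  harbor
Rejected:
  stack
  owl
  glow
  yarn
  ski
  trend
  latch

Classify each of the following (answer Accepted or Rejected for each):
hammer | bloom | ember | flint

Accepted, Accepted, Accepted, Rejected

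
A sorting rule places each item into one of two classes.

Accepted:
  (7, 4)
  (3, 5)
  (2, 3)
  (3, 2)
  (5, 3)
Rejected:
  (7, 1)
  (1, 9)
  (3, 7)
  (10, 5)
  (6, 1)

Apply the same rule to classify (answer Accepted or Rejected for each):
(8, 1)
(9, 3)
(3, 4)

Rejected, Rejected, Accepted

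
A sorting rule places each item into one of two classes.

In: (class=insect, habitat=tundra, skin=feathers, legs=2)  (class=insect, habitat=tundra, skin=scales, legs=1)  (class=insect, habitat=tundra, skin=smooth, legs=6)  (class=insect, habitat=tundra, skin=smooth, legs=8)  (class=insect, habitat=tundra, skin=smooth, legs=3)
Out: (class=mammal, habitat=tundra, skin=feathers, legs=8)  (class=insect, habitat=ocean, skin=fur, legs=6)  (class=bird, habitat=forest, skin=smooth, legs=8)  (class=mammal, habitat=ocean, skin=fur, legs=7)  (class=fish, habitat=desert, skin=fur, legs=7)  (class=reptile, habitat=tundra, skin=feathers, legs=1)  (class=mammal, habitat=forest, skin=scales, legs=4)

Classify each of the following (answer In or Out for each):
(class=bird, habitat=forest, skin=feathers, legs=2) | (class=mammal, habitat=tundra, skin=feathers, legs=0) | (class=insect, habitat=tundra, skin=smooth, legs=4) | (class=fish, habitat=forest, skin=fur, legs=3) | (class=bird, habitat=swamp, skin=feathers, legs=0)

Out, Out, In, Out, Out

The classifier is using: class is insect AND habitat is tundra.
(class=bird, habitat=forest, skin=feathers, legs=2): Out (class is bird, habitat is forest).
(class=mammal, habitat=tundra, skin=feathers, legs=0): Out (class is mammal, habitat is tundra).
(class=insect, habitat=tundra, skin=smooth, legs=4): In (class is insect, habitat is tundra).
(class=fish, habitat=forest, skin=fur, legs=3): Out (class is fish, habitat is forest).
(class=bird, habitat=swamp, skin=feathers, legs=0): Out (class is bird, habitat is swamp).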